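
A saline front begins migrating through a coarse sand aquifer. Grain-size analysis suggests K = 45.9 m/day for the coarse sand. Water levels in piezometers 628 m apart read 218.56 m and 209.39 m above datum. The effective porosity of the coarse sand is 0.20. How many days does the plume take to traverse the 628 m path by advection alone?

187

Hydraulic gradient i = (218.56 − 209.39) / 628 = 9.17 / 628 = 0.01460.
Darcy flux q = K · i = 45.90 × 0.01460 = 0.6702 m/day.
Seepage velocity v = q / n_e = 0.6702 / 0.20 = 3.351 m/day.
Travel time t = L / v = 628 / 3.351 = 187.4 days.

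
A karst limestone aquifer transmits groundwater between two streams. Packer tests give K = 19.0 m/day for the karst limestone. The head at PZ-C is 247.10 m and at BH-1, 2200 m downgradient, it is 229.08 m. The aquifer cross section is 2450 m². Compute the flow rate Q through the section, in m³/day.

381

Hydraulic gradient i = (247.10 − 229.08) / 2200 = 18.02 / 2200 = 0.008191.
Darcy's law: Q = K · A · i = 19.00 × 2450 × 0.008191 = 381.3 m³/day.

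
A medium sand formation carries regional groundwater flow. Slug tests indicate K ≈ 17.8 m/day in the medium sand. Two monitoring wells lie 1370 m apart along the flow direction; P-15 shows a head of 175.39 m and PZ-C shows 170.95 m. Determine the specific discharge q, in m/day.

Hydraulic gradient i = (175.39 − 170.95) / 1370 = 4.44 / 1370 = 0.003241.
Specific discharge q = K · i = 17.80 × 0.003241 = 0.05769 m/day.

0.0577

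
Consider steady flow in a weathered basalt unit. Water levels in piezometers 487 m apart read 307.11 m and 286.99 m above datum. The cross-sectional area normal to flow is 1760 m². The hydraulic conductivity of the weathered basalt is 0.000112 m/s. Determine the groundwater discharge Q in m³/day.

Convert K: 0.000112 m/s × 86400 = 9.677 m/day.
Hydraulic gradient i = (307.11 − 286.99) / 487 = 20.12 / 487 = 0.04131.
Darcy's law: Q = K · A · i = 9.677 × 1760 × 0.04131 = 703.6 m³/day.

704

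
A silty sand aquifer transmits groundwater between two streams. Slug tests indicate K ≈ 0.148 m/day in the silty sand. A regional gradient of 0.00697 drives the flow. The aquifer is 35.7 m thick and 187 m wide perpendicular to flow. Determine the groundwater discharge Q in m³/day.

6.89

Cross-sectional area A = 187 × 35.7 = 6676 m².
Hydraulic gradient i = 0.00697.
Darcy's law: Q = K · A · i = 0.1480 × 6676 × 0.006970 = 6.887 m³/day.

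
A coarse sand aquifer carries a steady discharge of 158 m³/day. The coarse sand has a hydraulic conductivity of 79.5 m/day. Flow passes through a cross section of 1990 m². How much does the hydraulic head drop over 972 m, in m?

0.971

From Q = K·A·i, i = Q / (K·A) = 158 / (79.50 × 1990) = 0.0009987.
Head loss Δh = i · L = 0.0009987 × 972 = 0.9707 m.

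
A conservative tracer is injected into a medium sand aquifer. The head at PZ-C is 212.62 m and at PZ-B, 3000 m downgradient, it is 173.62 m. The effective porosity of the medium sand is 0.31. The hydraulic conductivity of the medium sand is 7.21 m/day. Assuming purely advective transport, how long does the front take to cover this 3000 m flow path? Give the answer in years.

Hydraulic gradient i = (212.62 − 173.62) / 3000 = 39 / 3000 = 0.01300.
Darcy flux q = K · i = 7.210 × 0.01300 = 0.09373 m/day.
Seepage velocity v = q / n_e = 0.09373 / 0.31 = 0.3024 m/day.
Travel time t = L / v = 3000 / 0.3024 = 9922 days = 27.17 years.

27.2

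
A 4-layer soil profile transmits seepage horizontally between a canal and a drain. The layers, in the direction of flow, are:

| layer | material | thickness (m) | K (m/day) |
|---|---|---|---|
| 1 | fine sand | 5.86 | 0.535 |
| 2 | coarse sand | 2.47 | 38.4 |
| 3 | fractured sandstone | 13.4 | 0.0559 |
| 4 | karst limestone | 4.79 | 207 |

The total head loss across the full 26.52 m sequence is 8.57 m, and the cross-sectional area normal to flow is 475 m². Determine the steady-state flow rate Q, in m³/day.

16.2

Flow is perpendicular to layering, so the layers act in series and the equivalent K is the thickness-weighted harmonic mean.
Total thickness L = 5.86 + 2.47 + 13.4 + 4.79 = 26.52 m.
Σ(b_i/K_i) = 5.86/0.535 + 2.47/38.4 + 13.4/0.0559 + 4.79/207 = 250.8 d.
K_eq = L / Σ(b_i/K_i) = 26.52 / 250.8 = 0.1058 m/day.
Q = K_eq · A · (Δh/L) = 0.1058 × 475 × (8.57/26.52) = 16.23 m³/day.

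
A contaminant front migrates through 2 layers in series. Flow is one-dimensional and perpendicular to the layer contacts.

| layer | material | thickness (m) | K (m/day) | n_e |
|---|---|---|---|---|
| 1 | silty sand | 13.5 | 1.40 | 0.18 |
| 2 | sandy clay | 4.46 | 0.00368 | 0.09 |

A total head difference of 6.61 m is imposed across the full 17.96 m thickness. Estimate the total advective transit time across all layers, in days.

523

With flow normal to the layers, continuity requires the same specific discharge q through every layer.
Σ(b_i/K_i) = 13.5/1.40 + 4.46/0.00368 = 1222 d.
q = Δh / Σ(b_i/K_i) = 6.61 / 1222 = 0.005411 m/day.
In each layer the seepage velocity is v_i = q/n_i, so the layer transit time is t_i = b_i·n_i / q:
  layer 1 (silty sand): t_1 = 13.5 × 0.18 / 0.005411 = 449.1 d
  layer 2 (sandy clay): t_2 = 4.46 × 0.09 / 0.005411 = 74.18 d
Total t = Σ t_i = 523.3 days.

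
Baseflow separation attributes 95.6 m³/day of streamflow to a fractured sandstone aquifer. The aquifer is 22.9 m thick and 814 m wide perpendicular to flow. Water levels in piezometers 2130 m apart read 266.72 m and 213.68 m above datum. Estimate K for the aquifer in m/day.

Cross-sectional area A = 814 × 22.9 = 18641 m².
Hydraulic gradient i = (266.72 − 213.68) / 2130 = 53.04 / 2130 = 0.02490.
From Q = K·A·i, K = Q / (A·i) = 95.6 / (18641 × 0.02490) = 0.2060 m/day.

0.206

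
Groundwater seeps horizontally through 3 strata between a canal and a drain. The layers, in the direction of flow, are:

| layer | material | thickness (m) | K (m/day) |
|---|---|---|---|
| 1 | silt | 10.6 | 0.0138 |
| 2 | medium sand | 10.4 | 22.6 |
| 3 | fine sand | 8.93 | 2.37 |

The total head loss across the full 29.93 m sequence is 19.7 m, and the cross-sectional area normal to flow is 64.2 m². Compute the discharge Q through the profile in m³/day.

Flow is perpendicular to layering, so the layers act in series and the equivalent K is the thickness-weighted harmonic mean.
Total thickness L = 10.6 + 10.4 + 8.93 = 29.93 m.
Σ(b_i/K_i) = 10.6/0.0138 + 10.4/22.6 + 8.93/2.37 = 772.3 d.
K_eq = L / Σ(b_i/K_i) = 29.93 / 772.3 = 0.03875 m/day.
Q = K_eq · A · (Δh/L) = 0.03875 × 64.2 × (19.7/29.93) = 1.638 m³/day.

1.64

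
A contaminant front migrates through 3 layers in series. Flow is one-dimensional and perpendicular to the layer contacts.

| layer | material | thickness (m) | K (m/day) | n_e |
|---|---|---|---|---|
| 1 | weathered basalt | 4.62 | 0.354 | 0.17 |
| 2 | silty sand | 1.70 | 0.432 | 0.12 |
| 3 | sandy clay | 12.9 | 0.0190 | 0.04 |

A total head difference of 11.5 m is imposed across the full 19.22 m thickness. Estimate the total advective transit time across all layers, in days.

91.1

With flow normal to the layers, continuity requires the same specific discharge q through every layer.
Σ(b_i/K_i) = 4.62/0.354 + 1.70/0.432 + 12.9/0.0190 = 695.9 d.
q = Δh / Σ(b_i/K_i) = 11.5 / 695.9 = 0.01652 m/day.
In each layer the seepage velocity is v_i = q/n_i, so the layer transit time is t_i = b_i·n_i / q:
  layer 1 (weathered basalt): t_1 = 4.62 × 0.17 / 0.01652 = 47.53 d
  layer 2 (silty sand): t_2 = 1.70 × 0.12 / 0.01652 = 12.35 d
  layer 3 (sandy clay): t_3 = 12.9 × 0.04 / 0.01652 = 31.23 d
Total t = Σ t_i = 91.10 days.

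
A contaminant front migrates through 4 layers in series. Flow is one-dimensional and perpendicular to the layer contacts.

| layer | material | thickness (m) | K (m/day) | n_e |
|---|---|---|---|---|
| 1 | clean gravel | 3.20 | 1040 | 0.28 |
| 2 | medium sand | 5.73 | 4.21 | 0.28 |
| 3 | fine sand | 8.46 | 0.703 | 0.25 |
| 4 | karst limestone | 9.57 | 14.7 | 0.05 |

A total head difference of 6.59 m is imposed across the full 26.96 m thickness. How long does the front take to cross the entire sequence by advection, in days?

With flow normal to the layers, continuity requires the same specific discharge q through every layer.
Σ(b_i/K_i) = 3.20/1040 + 5.73/4.21 + 8.46/0.703 + 9.57/14.7 = 14.05 d.
q = Δh / Σ(b_i/K_i) = 6.59 / 14.05 = 0.4691 m/day.
In each layer the seepage velocity is v_i = q/n_i, so the layer transit time is t_i = b_i·n_i / q:
  layer 1 (clean gravel): t_1 = 3.20 × 0.28 / 0.4691 = 1.910 d
  layer 2 (medium sand): t_2 = 5.73 × 0.28 / 0.4691 = 3.420 d
  layer 3 (fine sand): t_3 = 8.46 × 0.25 / 0.4691 = 4.509 d
  layer 4 (karst limestone): t_4 = 9.57 × 0.05 / 0.4691 = 1.020 d
Total t = Σ t_i = 10.86 days.

10.9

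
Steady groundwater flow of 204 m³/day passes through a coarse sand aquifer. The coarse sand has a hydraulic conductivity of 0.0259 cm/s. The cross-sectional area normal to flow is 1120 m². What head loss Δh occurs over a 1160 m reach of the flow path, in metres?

9.44

Convert K: 0.0259 cm/s × 864 = 22.38 m/day.
From Q = K·A·i, i = Q / (K·A) = 204 / (22.38 × 1120) = 0.008140.
Head loss Δh = i · L = 0.008140 × 1160 = 9.442 m.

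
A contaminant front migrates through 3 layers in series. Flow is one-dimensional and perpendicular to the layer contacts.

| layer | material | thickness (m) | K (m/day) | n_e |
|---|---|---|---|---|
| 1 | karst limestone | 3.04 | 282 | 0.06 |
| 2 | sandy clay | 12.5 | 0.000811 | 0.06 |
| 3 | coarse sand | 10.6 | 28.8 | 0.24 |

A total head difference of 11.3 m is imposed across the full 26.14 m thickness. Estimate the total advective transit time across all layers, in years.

13.0

With flow normal to the layers, continuity requires the same specific discharge q through every layer.
Σ(b_i/K_i) = 3.04/282 + 12.5/0.000811 + 10.6/28.8 = 15413 d.
q = Δh / Σ(b_i/K_i) = 11.3 / 15413 = 0.0007331 m/day.
In each layer the seepage velocity is v_i = q/n_i, so the layer transit time is t_i = b_i·n_i / q:
  layer 1 (karst limestone): t_1 = 3.04 × 0.06 / 0.0007331 = 248.8 d
  layer 2 (sandy clay): t_2 = 12.5 × 0.06 / 0.0007331 = 1023 d
  layer 3 (coarse sand): t_3 = 10.6 × 0.24 / 0.0007331 = 3470 d
Total t = Σ t_i = 4742 days = 12.98 years.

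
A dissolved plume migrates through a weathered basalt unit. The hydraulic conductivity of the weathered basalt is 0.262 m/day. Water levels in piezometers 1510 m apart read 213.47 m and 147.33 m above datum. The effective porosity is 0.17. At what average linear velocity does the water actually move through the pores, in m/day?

0.0675

Hydraulic gradient i = (213.47 − 147.33) / 1510 = 66.14 / 1510 = 0.04380.
Darcy flux q = K · i = 0.2620 × 0.04380 = 0.01148 m/day.
Seepage velocity v = q / n_e = 0.01148 / 0.17 = 0.06751 m/day.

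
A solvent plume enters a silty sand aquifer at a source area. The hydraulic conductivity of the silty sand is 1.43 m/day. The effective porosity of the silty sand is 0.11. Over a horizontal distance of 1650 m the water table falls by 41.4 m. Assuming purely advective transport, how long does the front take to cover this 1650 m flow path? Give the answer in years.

13.8

Hydraulic gradient i = Δh / L = 41.4 / 1650 = 0.02509.
Darcy flux q = K · i = 1.430 × 0.02509 = 0.03588 m/day.
Seepage velocity v = q / n_e = 0.03588 / 0.11 = 0.3262 m/day.
Travel time t = L / v = 1650 / 0.3262 = 5059 days = 13.85 years.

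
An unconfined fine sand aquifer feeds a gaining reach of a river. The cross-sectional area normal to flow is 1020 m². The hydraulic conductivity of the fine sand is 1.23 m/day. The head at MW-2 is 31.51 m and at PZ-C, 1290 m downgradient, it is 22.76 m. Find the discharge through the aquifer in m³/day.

Hydraulic gradient i = (31.51 − 22.76) / 1290 = 8.75 / 1290 = 0.006783.
Darcy's law: Q = K · A · i = 1.230 × 1020 × 0.006783 = 8.510 m³/day.

8.51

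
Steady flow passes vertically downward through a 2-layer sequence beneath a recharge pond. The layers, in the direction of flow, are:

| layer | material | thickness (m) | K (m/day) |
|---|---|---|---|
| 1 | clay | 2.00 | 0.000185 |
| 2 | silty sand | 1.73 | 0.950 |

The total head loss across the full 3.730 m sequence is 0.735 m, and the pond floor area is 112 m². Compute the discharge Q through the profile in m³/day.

0.00761

Flow is perpendicular to layering, so the layers act in series and the equivalent K is the thickness-weighted harmonic mean.
Total thickness L = 2.00 + 1.73 = 3.730 m.
Σ(b_i/K_i) = 2.00/0.000185 + 1.73/0.950 = 10813 d.
K_eq = L / Σ(b_i/K_i) = 3.730 / 10813 = 0.0003450 m/day.
Q = K_eq · A · (Δh/L) = 0.0003450 × 112 × (0.735/3.730) = 0.007613 m³/day.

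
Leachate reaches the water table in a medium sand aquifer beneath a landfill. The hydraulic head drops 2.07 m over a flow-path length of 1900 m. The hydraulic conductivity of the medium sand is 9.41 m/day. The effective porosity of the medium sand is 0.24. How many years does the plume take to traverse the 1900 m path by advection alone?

122

Hydraulic gradient i = Δh / L = 2.07 / 1900 = 0.001089.
Darcy flux q = K · i = 9.410 × 0.001089 = 0.01025 m/day.
Seepage velocity v = q / n_e = 0.01025 / 0.24 = 0.04272 m/day.
Travel time t = L / v = 1900 / 0.04272 = 44479 days = 121.8 years.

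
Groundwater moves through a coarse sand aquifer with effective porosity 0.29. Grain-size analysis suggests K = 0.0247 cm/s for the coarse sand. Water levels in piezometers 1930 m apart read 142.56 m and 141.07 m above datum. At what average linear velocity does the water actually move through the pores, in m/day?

0.0568

Convert K: 0.0247 cm/s × 864 = 21.34 m/day.
Hydraulic gradient i = (142.56 − 141.07) / 1930 = 1.49 / 1930 = 0.0007720.
Darcy flux q = K · i = 21.34 × 0.0007720 = 0.01648 m/day.
Seepage velocity v = q / n_e = 0.01648 / 0.29 = 0.05681 m/day.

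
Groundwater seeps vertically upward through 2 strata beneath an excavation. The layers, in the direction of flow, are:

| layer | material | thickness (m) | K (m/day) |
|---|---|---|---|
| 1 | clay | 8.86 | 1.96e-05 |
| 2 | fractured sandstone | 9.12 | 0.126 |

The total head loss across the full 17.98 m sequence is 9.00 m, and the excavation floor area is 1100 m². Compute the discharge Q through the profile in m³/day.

0.0219

Flow is perpendicular to layering, so the layers act in series and the equivalent K is the thickness-weighted harmonic mean.
Total thickness L = 8.86 + 9.12 = 17.98 m.
Σ(b_i/K_i) = 8.86/1.96e-05 + 9.12/0.126 = 4.521e+05 d.
K_eq = L / Σ(b_i/K_i) = 17.98 / 4.521e+05 = 3.977e-05 m/day.
Q = K_eq · A · (Δh/L) = 3.977e-05 × 1100 × (9.00/17.98) = 0.02190 m³/day.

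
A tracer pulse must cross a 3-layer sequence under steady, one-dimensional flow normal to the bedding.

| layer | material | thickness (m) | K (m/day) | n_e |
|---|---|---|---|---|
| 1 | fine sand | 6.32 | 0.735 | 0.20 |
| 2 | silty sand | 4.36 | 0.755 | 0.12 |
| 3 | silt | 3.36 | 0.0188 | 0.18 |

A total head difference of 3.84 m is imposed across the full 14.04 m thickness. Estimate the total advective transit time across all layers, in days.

With flow normal to the layers, continuity requires the same specific discharge q through every layer.
Σ(b_i/K_i) = 6.32/0.735 + 4.36/0.755 + 3.36/0.0188 = 193.1 d.
q = Δh / Σ(b_i/K_i) = 3.84 / 193.1 = 0.01989 m/day.
In each layer the seepage velocity is v_i = q/n_i, so the layer transit time is t_i = b_i·n_i / q:
  layer 1 (fine sand): t_1 = 6.32 × 0.20 / 0.01989 = 63.56 d
  layer 2 (silty sand): t_2 = 4.36 × 0.12 / 0.01989 = 26.31 d
  layer 3 (silt): t_3 = 3.36 × 0.18 / 0.01989 = 30.41 d
Total t = Σ t_i = 120.3 days.

120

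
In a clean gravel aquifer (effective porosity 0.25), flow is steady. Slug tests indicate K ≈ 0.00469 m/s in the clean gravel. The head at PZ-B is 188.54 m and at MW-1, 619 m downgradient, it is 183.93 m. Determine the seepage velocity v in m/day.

Convert K: 0.00469 m/s × 86400 = 405.2 m/day.
Hydraulic gradient i = (188.54 − 183.93) / 619 = 4.61 / 619 = 0.007447.
Darcy flux q = K · i = 405.2 × 0.007447 = 3.018 m/day.
Seepage velocity v = q / n_e = 3.018 / 0.25 = 12.07 m/day.

12.1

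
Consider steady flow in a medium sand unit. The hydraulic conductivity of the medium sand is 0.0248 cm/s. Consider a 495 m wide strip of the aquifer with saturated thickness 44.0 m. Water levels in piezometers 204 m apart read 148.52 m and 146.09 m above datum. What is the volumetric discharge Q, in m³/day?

Convert K: 0.0248 cm/s × 864 = 21.43 m/day.
Cross-sectional area A = 495 × 44.0 = 21780 m².
Hydraulic gradient i = (148.52 − 146.09) / 204 = 2.43 / 204 = 0.01191.
Darcy's law: Q = K · A · i = 21.43 × 21780 × 0.01191 = 5559 m³/day.

5560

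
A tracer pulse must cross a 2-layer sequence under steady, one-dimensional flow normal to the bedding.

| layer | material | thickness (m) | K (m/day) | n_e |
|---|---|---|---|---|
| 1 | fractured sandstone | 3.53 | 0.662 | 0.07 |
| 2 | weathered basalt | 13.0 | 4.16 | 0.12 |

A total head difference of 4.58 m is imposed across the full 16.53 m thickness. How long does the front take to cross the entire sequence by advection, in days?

3.34

With flow normal to the layers, continuity requires the same specific discharge q through every layer.
Σ(b_i/K_i) = 3.53/0.662 + 13.0/4.16 = 8.457 d.
q = Δh / Σ(b_i/K_i) = 4.58 / 8.457 = 0.5415 m/day.
In each layer the seepage velocity is v_i = q/n_i, so the layer transit time is t_i = b_i·n_i / q:
  layer 1 (fractured sandstone): t_1 = 3.53 × 0.07 / 0.5415 = 0.4563 d
  layer 2 (weathered basalt): t_2 = 13.0 × 0.12 / 0.5415 = 2.881 d
Total t = Σ t_i = 3.337 days.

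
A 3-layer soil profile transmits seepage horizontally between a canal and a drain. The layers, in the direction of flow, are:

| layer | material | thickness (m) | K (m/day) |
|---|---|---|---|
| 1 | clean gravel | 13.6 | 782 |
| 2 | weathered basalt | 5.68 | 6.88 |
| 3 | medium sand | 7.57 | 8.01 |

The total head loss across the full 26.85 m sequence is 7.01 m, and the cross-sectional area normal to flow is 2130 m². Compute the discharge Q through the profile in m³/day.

Flow is perpendicular to layering, so the layers act in series and the equivalent K is the thickness-weighted harmonic mean.
Total thickness L = 13.6 + 5.68 + 7.57 = 26.85 m.
Σ(b_i/K_i) = 13.6/782 + 5.68/6.88 + 7.57/8.01 = 1.788 d.
K_eq = L / Σ(b_i/K_i) = 26.85 / 1.788 = 15.02 m/day.
Q = K_eq · A · (Δh/L) = 15.02 × 2130 × (7.01/26.85) = 8351 m³/day.

8350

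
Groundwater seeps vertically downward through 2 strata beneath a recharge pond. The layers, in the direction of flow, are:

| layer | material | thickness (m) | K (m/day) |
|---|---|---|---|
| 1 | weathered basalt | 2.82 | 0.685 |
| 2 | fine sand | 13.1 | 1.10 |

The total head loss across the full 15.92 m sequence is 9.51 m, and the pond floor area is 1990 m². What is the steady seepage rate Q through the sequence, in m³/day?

1180

Flow is perpendicular to layering, so the layers act in series and the equivalent K is the thickness-weighted harmonic mean.
Total thickness L = 2.82 + 13.1 = 15.92 m.
Σ(b_i/K_i) = 2.82/0.685 + 13.1/1.10 = 16.03 d.
K_eq = L / Σ(b_i/K_i) = 15.92 / 16.03 = 0.9934 m/day.
Q = K_eq · A · (Δh/L) = 0.9934 × 1990 × (9.51/15.92) = 1181 m³/day.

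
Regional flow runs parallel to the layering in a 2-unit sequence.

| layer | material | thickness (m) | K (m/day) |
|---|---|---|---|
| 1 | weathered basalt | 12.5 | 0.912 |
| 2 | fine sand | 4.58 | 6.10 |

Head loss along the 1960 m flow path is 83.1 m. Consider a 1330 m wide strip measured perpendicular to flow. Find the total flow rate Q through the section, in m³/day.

Flow is parallel to layering, so each bed carries its own Darcy discharge and the transmissivities add.
Σ(K_i·b_i) = 0.912×12.5 + 6.10×4.58 = 39.34 m²/day.
Hydraulic gradient i = Δh / L = 83.1 / 1960 = 0.04240.
Q = Σ(K_i·b_i) · W · i = 39.34 × 1330 × 0.04240 = 2218 m³/day.

2220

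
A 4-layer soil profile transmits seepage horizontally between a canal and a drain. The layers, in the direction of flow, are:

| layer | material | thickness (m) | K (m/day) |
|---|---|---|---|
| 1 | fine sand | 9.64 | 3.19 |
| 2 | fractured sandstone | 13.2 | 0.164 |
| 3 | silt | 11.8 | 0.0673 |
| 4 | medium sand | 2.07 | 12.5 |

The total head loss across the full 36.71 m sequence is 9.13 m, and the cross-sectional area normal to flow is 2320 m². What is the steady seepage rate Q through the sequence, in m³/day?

81.8

Flow is perpendicular to layering, so the layers act in series and the equivalent K is the thickness-weighted harmonic mean.
Total thickness L = 9.64 + 13.2 + 11.8 + 2.07 = 36.71 m.
Σ(b_i/K_i) = 9.64/3.19 + 13.2/0.164 + 11.8/0.0673 + 2.07/12.5 = 259.0 d.
K_eq = L / Σ(b_i/K_i) = 36.71 / 259.0 = 0.1417 m/day.
Q = K_eq · A · (Δh/L) = 0.1417 × 2320 × (9.13/36.71) = 81.78 m³/day.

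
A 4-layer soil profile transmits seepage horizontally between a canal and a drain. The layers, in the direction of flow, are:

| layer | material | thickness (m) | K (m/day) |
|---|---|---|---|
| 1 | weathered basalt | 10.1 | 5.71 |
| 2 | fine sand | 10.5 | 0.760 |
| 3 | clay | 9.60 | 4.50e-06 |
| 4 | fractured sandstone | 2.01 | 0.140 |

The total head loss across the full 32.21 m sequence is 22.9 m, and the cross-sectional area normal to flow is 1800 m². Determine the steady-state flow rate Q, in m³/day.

0.0193

Flow is perpendicular to layering, so the layers act in series and the equivalent K is the thickness-weighted harmonic mean.
Total thickness L = 10.1 + 10.5 + 9.60 + 2.01 = 32.21 m.
Σ(b_i/K_i) = 10.1/5.71 + 10.5/0.760 + 9.60/4.50e-06 + 2.01/0.140 = 2.133e+06 d.
K_eq = L / Σ(b_i/K_i) = 32.21 / 2.133e+06 = 1.510e-05 m/day.
Q = K_eq · A · (Δh/L) = 1.510e-05 × 1800 × (22.9/32.21) = 0.01932 m³/day.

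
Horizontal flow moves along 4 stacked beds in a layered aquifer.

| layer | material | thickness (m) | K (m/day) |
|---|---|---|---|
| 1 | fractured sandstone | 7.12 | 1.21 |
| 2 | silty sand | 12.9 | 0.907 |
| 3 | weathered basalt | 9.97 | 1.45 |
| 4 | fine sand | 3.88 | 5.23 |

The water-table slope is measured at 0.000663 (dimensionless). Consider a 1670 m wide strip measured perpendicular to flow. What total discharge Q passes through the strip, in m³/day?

61.0

Flow is parallel to layering, so each bed carries its own Darcy discharge and the transmissivities add.
Σ(K_i·b_i) = 1.21×7.12 + 0.907×12.9 + 1.45×9.97 + 5.23×3.88 = 55.06 m²/day.
Hydraulic gradient i = 0.000663.
Q = Σ(K_i·b_i) · W · i = 55.06 × 1670 × 0.0006630 = 60.97 m³/day.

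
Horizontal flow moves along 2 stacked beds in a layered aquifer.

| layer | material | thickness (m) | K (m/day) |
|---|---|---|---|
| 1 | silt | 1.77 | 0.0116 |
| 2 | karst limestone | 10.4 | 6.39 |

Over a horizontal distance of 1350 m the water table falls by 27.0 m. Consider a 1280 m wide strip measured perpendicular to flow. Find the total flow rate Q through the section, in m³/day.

1700

Flow is parallel to layering, so each bed carries its own Darcy discharge and the transmissivities add.
Σ(K_i·b_i) = 0.0116×1.77 + 6.39×10.4 = 66.48 m²/day.
Hydraulic gradient i = Δh / L = 27.0 / 1350 = 0.02000.
Q = Σ(K_i·b_i) · W · i = 66.48 × 1280 × 0.02000 = 1702 m³/day.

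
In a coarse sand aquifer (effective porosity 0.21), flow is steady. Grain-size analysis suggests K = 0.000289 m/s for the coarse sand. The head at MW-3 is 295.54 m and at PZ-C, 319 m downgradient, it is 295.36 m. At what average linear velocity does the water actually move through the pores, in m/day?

0.0671

Convert K: 0.000289 m/s × 86400 = 24.97 m/day.
Hydraulic gradient i = (295.54 − 295.36) / 319 = 0.18 / 319 = 0.0005643.
Darcy flux q = K · i = 24.97 × 0.0005643 = 0.01409 m/day.
Seepage velocity v = q / n_e = 0.01409 / 0.21 = 0.06709 m/day.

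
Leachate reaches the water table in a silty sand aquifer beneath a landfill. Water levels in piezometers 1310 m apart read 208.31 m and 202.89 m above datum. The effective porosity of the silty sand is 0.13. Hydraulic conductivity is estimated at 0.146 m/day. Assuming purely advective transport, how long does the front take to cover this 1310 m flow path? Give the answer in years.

Hydraulic gradient i = (208.31 − 202.89) / 1310 = 5.42 / 1310 = 0.004137.
Darcy flux q = K · i = 0.1460 × 0.004137 = 0.0006041 m/day.
Seepage velocity v = q / n_e = 0.0006041 / 0.13 = 0.004647 m/day.
Travel time t = L / v = 1310 / 0.004647 = 2.819e+05 days = 771.9 years.

772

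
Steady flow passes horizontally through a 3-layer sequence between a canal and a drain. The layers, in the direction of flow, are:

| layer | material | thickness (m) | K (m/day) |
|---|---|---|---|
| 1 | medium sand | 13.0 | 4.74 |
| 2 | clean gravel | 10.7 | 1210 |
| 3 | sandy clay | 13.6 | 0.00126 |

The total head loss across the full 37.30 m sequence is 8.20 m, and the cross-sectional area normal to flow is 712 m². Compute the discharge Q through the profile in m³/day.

0.541

Flow is perpendicular to layering, so the layers act in series and the equivalent K is the thickness-weighted harmonic mean.
Total thickness L = 13.0 + 10.7 + 13.6 = 37.30 m.
Σ(b_i/K_i) = 13.0/4.74 + 10.7/1210 + 13.6/0.00126 = 10796 d.
K_eq = L / Σ(b_i/K_i) = 37.30 / 10796 = 0.003455 m/day.
Q = K_eq · A · (Δh/L) = 0.003455 × 712 × (8.20/37.30) = 0.5408 m³/day.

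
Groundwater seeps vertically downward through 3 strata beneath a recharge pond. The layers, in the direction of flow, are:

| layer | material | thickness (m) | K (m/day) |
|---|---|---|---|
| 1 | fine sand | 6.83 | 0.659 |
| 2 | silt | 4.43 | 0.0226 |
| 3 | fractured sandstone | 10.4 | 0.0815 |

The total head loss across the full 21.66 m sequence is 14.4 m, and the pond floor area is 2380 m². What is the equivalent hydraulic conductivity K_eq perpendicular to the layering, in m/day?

Flow is perpendicular to layering, so the layers act in series and the equivalent K is the thickness-weighted harmonic mean.
Total thickness L = 6.83 + 4.43 + 10.4 = 21.66 m.
Σ(b_i/K_i) = 6.83/0.659 + 4.43/0.0226 + 10.4/0.0815 = 334.0 d.
K_eq = L / Σ(b_i/K_i) = 21.66 / 334.0 = 0.06485 m/day.

0.0649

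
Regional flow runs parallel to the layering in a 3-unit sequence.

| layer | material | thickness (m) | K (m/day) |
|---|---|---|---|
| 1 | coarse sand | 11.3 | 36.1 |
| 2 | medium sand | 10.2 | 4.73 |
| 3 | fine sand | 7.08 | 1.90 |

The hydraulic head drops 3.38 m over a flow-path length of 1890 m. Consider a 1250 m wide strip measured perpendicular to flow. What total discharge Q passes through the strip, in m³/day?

1050

Flow is parallel to layering, so each bed carries its own Darcy discharge and the transmissivities add.
Σ(K_i·b_i) = 36.1×11.3 + 4.73×10.2 + 1.90×7.08 = 469.6 m²/day.
Hydraulic gradient i = Δh / L = 3.38 / 1890 = 0.001788.
Q = Σ(K_i·b_i) · W · i = 469.6 × 1250 × 0.001788 = 1050 m³/day.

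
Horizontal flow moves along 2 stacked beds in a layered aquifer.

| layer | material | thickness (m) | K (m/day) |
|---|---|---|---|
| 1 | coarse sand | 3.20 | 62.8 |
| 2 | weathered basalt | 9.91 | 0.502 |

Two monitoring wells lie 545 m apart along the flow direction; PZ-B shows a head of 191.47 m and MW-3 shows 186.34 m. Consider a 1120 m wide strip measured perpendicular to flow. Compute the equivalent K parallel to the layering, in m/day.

Flow is parallel to layering, so each bed carries its own Darcy discharge and the transmissivities add.
Σ(K_i·b_i) = 62.8×3.20 + 0.502×9.91 = 205.9 m²/day.
Total thickness b = 13.11 m, so K_eq = Σ(K_i·b_i)/b = 15.71 m/day.

15.7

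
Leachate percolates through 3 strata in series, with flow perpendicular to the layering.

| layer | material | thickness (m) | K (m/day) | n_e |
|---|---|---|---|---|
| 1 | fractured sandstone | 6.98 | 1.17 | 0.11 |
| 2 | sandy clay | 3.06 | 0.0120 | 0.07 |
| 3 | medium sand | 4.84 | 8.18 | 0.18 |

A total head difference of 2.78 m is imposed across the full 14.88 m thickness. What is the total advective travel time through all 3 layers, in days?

With flow normal to the layers, continuity requires the same specific discharge q through every layer.
Σ(b_i/K_i) = 6.98/1.17 + 3.06/0.0120 + 4.84/8.18 = 261.6 d.
q = Δh / Σ(b_i/K_i) = 2.78 / 261.6 = 0.01063 m/day.
In each layer the seepage velocity is v_i = q/n_i, so the layer transit time is t_i = b_i·n_i / q:
  layer 1 (fractured sandstone): t_1 = 6.98 × 0.11 / 0.01063 = 72.24 d
  layer 2 (sandy clay): t_2 = 3.06 × 0.07 / 0.01063 = 20.15 d
  layer 3 (medium sand): t_3 = 4.84 × 0.18 / 0.01063 = 81.97 d
Total t = Σ t_i = 174.4 days.

174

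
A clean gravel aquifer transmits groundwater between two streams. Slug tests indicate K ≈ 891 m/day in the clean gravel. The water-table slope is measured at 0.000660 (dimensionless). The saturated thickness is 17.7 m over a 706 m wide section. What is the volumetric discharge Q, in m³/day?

Cross-sectional area A = 706 × 17.7 = 12496 m².
Hydraulic gradient i = 0.000660.
Darcy's law: Q = K · A · i = 891.0 × 12496 × 0.0006600 = 7349 m³/day.

7350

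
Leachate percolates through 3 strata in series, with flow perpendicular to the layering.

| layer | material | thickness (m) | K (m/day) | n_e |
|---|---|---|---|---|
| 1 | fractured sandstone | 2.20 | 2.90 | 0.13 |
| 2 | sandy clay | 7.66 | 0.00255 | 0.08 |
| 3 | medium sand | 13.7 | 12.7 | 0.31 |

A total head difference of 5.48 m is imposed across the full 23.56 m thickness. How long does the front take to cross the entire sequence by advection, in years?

With flow normal to the layers, continuity requires the same specific discharge q through every layer.
Σ(b_i/K_i) = 2.20/2.90 + 7.66/0.00255 + 13.7/12.7 = 3006 d.
q = Δh / Σ(b_i/K_i) = 5.48 / 3006 = 0.001823 m/day.
In each layer the seepage velocity is v_i = q/n_i, so the layer transit time is t_i = b_i·n_i / q:
  layer 1 (fractured sandstone): t_1 = 2.20 × 0.13 / 0.001823 = 156.9 d
  layer 2 (sandy clay): t_2 = 7.66 × 0.08 / 0.001823 = 336.1 d
  layer 3 (medium sand): t_3 = 13.7 × 0.31 / 0.001823 = 2329 d
Total t = Σ t_i = 2822 days = 7.727 years.

7.73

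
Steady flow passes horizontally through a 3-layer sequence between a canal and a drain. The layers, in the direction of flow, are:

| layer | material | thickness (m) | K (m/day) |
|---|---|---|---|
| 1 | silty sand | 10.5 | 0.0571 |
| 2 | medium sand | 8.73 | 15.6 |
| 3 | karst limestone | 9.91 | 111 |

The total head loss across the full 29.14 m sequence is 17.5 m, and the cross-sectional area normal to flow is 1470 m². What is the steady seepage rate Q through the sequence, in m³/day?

Flow is perpendicular to layering, so the layers act in series and the equivalent K is the thickness-weighted harmonic mean.
Total thickness L = 10.5 + 8.73 + 9.91 = 29.14 m.
Σ(b_i/K_i) = 10.5/0.0571 + 8.73/15.6 + 9.91/111 = 184.5 d.
K_eq = L / Σ(b_i/K_i) = 29.14 / 184.5 = 0.1579 m/day.
Q = K_eq · A · (Δh/L) = 0.1579 × 1470 × (17.5/29.14) = 139.4 m³/day.

139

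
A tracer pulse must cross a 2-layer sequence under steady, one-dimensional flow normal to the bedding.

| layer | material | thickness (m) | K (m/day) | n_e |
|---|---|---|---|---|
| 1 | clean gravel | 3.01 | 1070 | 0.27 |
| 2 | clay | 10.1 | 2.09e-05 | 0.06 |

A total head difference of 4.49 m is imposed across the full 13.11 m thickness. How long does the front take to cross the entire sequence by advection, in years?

With flow normal to the layers, continuity requires the same specific discharge q through every layer.
Σ(b_i/K_i) = 3.01/1070 + 10.1/2.09e-05 = 4.833e+05 d.
q = Δh / Σ(b_i/K_i) = 4.49 / 4.833e+05 = 9.291e-06 m/day.
In each layer the seepage velocity is v_i = q/n_i, so the layer transit time is t_i = b_i·n_i / q:
  layer 1 (clean gravel): t_1 = 3.01 × 0.27 / 9.291e-06 = 87470 d
  layer 2 (clay): t_2 = 10.1 × 0.06 / 9.291e-06 = 65223 d
Total t = Σ t_i = 1.527e+05 days = 418.1 years.

418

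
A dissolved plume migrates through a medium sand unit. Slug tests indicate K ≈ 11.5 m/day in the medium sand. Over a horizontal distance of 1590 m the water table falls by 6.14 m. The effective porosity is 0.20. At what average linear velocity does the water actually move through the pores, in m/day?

Hydraulic gradient i = Δh / L = 6.14 / 1590 = 0.003862.
Darcy flux q = K · i = 11.50 × 0.003862 = 0.04441 m/day.
Seepage velocity v = q / n_e = 0.04441 / 0.20 = 0.2220 m/day.

0.222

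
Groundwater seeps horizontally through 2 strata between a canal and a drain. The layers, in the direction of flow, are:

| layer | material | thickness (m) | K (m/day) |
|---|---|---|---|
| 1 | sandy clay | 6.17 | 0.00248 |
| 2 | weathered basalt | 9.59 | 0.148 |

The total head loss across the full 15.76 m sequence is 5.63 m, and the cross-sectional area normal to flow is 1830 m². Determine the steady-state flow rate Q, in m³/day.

Flow is perpendicular to layering, so the layers act in series and the equivalent K is the thickness-weighted harmonic mean.
Total thickness L = 6.17 + 9.59 = 15.76 m.
Σ(b_i/K_i) = 6.17/0.00248 + 9.59/0.148 = 2553 d.
K_eq = L / Σ(b_i/K_i) = 15.76 / 2553 = 0.006174 m/day.
Q = K_eq · A · (Δh/L) = 0.006174 × 1830 × (5.63/15.76) = 4.036 m³/day.

4.04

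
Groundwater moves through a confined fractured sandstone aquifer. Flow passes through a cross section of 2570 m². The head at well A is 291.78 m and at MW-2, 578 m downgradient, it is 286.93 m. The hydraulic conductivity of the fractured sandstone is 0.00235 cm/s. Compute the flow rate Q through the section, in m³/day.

Convert K: 0.00235 cm/s × 864 = 2.030 m/day.
Hydraulic gradient i = (291.78 − 286.93) / 578 = 4.85 / 578 = 0.008391.
Darcy's law: Q = K · A · i = 2.030 × 2570 × 0.008391 = 43.79 m³/day.

43.8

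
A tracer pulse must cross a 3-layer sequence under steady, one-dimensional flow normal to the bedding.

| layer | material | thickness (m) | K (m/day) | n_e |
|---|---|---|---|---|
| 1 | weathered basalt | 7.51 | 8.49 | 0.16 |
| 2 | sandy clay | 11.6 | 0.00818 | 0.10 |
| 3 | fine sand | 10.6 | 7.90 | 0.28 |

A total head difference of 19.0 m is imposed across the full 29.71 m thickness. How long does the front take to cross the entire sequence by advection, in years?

1.09

With flow normal to the layers, continuity requires the same specific discharge q through every layer.
Σ(b_i/K_i) = 7.51/8.49 + 11.6/0.00818 + 10.6/7.90 = 1420 d.
q = Δh / Σ(b_i/K_i) = 19.0 / 1420 = 0.01338 m/day.
In each layer the seepage velocity is v_i = q/n_i, so the layer transit time is t_i = b_i·n_i / q:
  layer 1 (weathered basalt): t_1 = 7.51 × 0.16 / 0.01338 = 89.82 d
  layer 2 (sandy clay): t_2 = 11.6 × 0.10 / 0.01338 = 86.71 d
  layer 3 (fine sand): t_3 = 10.6 × 0.28 / 0.01338 = 221.9 d
Total t = Σ t_i = 398.4 days = 1.091 years.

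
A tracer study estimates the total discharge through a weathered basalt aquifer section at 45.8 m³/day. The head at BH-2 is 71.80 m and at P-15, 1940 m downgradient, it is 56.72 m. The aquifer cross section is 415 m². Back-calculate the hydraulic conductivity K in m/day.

14.2

Hydraulic gradient i = (71.80 − 56.72) / 1940 = 15.08 / 1940 = 0.007773.
From Q = K·A·i, K = Q / (A·i) = 45.8 / (415.0 × 0.007773) = 14.20 m/day.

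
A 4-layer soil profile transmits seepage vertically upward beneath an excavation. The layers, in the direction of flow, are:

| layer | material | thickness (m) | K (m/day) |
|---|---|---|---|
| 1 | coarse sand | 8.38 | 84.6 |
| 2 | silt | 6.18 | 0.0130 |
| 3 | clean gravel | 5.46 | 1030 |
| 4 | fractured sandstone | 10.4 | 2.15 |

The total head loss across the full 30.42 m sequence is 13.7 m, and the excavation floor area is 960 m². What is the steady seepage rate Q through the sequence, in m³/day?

Flow is perpendicular to layering, so the layers act in series and the equivalent K is the thickness-weighted harmonic mean.
Total thickness L = 8.38 + 6.18 + 5.46 + 10.4 = 30.42 m.
Σ(b_i/K_i) = 8.38/84.6 + 6.18/0.0130 + 5.46/1030 + 10.4/2.15 = 480.3 d.
K_eq = L / Σ(b_i/K_i) = 30.42 / 480.3 = 0.06333 m/day.
Q = K_eq · A · (Δh/L) = 0.06333 × 960 × (13.7/30.42) = 27.38 m³/day.

27.4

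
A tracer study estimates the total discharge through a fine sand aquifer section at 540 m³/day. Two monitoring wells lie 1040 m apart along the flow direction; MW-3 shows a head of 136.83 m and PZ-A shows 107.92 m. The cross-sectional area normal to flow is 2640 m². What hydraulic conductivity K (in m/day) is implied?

Hydraulic gradient i = (136.83 − 107.92) / 1040 = 28.91 / 1040 = 0.02780.
From Q = K·A·i, K = Q / (A·i) = 540 / (2640 × 0.02780) = 7.358 m/day.

7.36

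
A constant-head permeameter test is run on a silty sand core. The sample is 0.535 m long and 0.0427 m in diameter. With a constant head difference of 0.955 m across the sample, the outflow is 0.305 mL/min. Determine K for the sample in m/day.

Cross-sectional area A = π·(d/2)² = π × (0.0427/2)² = 0.001432 m².
Convert discharge: 0.305 mL/min = 5.083e-09 m³/s.
Darcy's law rearranged: K = Q·L / (A·Δh) = 5.083e-09 × 0.535 / (0.001432 × 0.955) = 1.989e-06 m/s = 0.1718 m/day.

0.172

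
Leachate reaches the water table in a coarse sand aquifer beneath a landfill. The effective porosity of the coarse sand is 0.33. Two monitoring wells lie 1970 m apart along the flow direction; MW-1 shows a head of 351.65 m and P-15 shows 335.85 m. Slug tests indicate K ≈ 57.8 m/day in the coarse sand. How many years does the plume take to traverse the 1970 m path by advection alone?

Hydraulic gradient i = (351.65 − 335.85) / 1970 = 15.8 / 1970 = 0.008020.
Darcy flux q = K · i = 57.80 × 0.008020 = 0.4636 m/day.
Seepage velocity v = q / n_e = 0.4636 / 0.33 = 1.405 m/day.
Travel time t = L / v = 1970 / 1.405 = 1402 days = 3.839 years.

3.84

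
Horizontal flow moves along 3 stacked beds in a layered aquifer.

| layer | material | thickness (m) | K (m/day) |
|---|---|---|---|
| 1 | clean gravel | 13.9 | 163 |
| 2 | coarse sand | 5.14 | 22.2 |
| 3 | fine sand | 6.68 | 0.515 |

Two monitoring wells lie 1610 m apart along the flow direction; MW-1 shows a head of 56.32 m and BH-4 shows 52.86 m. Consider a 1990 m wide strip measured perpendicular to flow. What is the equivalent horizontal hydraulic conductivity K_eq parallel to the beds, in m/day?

92.7

Flow is parallel to layering, so each bed carries its own Darcy discharge and the transmissivities add.
Σ(K_i·b_i) = 163×13.9 + 22.2×5.14 + 0.515×6.68 = 2383 m²/day.
Total thickness b = 25.72 m, so K_eq = Σ(K_i·b_i)/b = 92.66 m/day.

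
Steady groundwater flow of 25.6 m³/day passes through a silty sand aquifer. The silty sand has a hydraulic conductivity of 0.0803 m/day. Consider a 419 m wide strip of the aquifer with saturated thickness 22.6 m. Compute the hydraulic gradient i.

Cross-sectional area A = 419 × 22.6 = 9469 m².
From Q = K·A·i, i = Q / (K·A) = 25.6 / (0.08030 × 9469) = 0.03367.

0.0337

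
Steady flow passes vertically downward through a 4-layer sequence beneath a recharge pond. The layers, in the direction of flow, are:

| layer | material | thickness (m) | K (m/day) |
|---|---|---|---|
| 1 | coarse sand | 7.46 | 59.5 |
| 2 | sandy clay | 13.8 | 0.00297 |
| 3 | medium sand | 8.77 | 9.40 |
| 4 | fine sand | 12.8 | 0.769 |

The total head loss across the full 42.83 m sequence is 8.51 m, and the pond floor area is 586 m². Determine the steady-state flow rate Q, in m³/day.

Flow is perpendicular to layering, so the layers act in series and the equivalent K is the thickness-weighted harmonic mean.
Total thickness L = 7.46 + 13.8 + 8.77 + 12.8 = 42.83 m.
Σ(b_i/K_i) = 7.46/59.5 + 13.8/0.00297 + 8.77/9.40 + 12.8/0.769 = 4664 d.
K_eq = L / Σ(b_i/K_i) = 42.83 / 4664 = 0.009183 m/day.
Q = K_eq · A · (Δh/L) = 0.009183 × 586 × (8.51/42.83) = 1.069 m³/day.

1.07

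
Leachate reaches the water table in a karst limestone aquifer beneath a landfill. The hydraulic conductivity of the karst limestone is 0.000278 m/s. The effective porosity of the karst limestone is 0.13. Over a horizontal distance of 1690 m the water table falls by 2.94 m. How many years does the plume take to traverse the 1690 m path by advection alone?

14.4

Convert K: 0.000278 m/s × 86400 = 24.02 m/day.
Hydraulic gradient i = Δh / L = 2.94 / 1690 = 0.001740.
Darcy flux q = K · i = 24.02 × 0.001740 = 0.04178 m/day.
Seepage velocity v = q / n_e = 0.04178 / 0.13 = 0.3214 m/day.
Travel time t = L / v = 1690 / 0.3214 = 5258 days = 14.40 years.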